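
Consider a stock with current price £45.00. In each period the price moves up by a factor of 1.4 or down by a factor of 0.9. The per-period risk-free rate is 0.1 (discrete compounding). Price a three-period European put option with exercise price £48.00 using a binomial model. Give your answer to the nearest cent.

£2.47

Risk-neutral probability p = (1 + 0.1 − 0.9)/(1.4 − 0.9) = 0.2000/0.5000 = 0.4000
Terminal stock prices: S_uuu = 123.5, S_uud = 79.38, S_udd = 51.03, S_ddd = 32.81
Terminal payoffs (K − S): max(-75.48, 0) = 0, max(-31.38, 0) = 0, max(-3.03, 0) = 0, max(15.19, 0) = 15.19
Node uu (S = 88.2): V_uu = 1/1.1·[0.4000·0.0000 + 0.6000·0.0000] = 0.0000
Node ud (S = 56.7): V_ud = 1/1.1·[0.4000·0.0000 + 0.6000·0.0000] = 0.0000
Node dd (S = 36.45): V_dd = 1/1.1·[0.4000·0.0000 + 0.6000·15.1950] = 8.2882
Node u (S = 63): V_u = 1/1.1·[0.4000·0.0000 + 0.6000·0.0000] = 0.0000
Node d (S = 40.5): V_d = 1/1.1·[0.4000·0.0000 + 0.6000·8.2882] = 4.5208
Node 0 (S = 45): V_0 = 1/1.1·[0.4000·0.0000 + 0.6000·4.5208] = 2.4659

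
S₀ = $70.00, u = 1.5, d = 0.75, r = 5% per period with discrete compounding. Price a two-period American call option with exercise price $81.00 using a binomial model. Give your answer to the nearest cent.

Risk-neutral probability p = (1 + 0.05 − 0.75)/(1.5 − 0.75) = 0.3000/0.7500 = 0.4000
Terminal stock prices: S_uu = 157.5, S_ud = 78.75, S_dd = 39.38
Terminal payoffs (S − K): max(76.5, 0) = 76.5, max(-2.25, 0) = 0, max(-41.62, 0) = 0
Node u (S = 105): continuation = 1/1.05·[0.4000·76.5000 + 0.6000·0.0000] = 29.1429; exercise value = 24.0000 ≤ continuation, so V_u = 29.1429
Node d (S = 52.5): continuation = 1/1.05·[0.4000·0.0000 + 0.6000·0.0000] = 0.0000; exercise value = 0.0000 ≤ continuation, so V_d = 0.0000
Node 0 (S = 70): continuation = 1/1.05·[0.4000·29.1429 + 0.6000·0.0000] = 11.1020; exercise value = 0.0000 ≤ continuation, so V_0 = 11.1020

$11.10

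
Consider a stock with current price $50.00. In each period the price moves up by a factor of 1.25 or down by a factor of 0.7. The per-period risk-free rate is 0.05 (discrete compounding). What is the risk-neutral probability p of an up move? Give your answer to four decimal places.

Risk-neutral probability p = (1 + 0.05 − 0.7)/(1.25 − 0.7) = 0.3500/0.5500 = 0.6364

p = 0.6364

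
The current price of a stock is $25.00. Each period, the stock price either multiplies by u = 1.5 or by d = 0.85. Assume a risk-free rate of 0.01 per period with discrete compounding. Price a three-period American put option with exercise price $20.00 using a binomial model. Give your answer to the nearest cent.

Risk-neutral probability p = (1 + 0.01 − 0.85)/(1.5 − 0.85) = 0.1600/0.6500 = 0.2462
Terminal stock prices: S_uuu = 84.38, S_uud = 47.81, S_udd = 27.09, S_ddd = 15.35
Terminal payoffs (K − S): max(-64.38, 0) = 0, max(-27.81, 0) = 0, max(-7.094, 0) = 0, max(4.647, 0) = 4.647
Node uu (S = 56.25): continuation = 1/1.01·[0.2462·0.0000 + 0.7538·0.0000] = 0.0000; exercise value = 0.0000 ≤ continuation, so V_uu = 0.0000
Node ud (S = 31.88): continuation = 1/1.01·[0.2462·0.0000 + 0.7538·0.0000] = 0.0000; exercise value = 0.0000 ≤ continuation, so V_ud = 0.0000
Node dd (S = 18.06): continuation = 1/1.01·[0.2462·0.0000 + 0.7538·4.6469] = 3.4683; exercise value = 1.9375 ≤ continuation, so V_dd = 3.4683
Node u (S = 37.5): continuation = 1/1.01·[0.2462·0.0000 + 0.7538·0.0000] = 0.0000; exercise value = 0.0000 ≤ continuation, so V_u = 0.0000
Node d (S = 21.25): continuation = 1/1.01·[0.2462·0.0000 + 0.7538·3.4683] = 2.5887; exercise value = 0.0000 ≤ continuation, so V_d = 2.5887
Node 0 (S = 25): continuation = 1/1.01·[0.2462·0.0000 + 0.7538·2.5887] = 1.9322; exercise value = 0.0000 ≤ continuation, so V_0 = 1.9322

$1.93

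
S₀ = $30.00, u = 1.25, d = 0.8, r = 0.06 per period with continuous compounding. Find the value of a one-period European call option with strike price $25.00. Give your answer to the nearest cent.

Risk-neutral probability p = (e^0.06 − 0.8)/(1.25 − 0.8) = 0.2618/0.4500 = 0.5819
Terminal stock prices: S_u = 37.5, S_d = 24
Terminal payoffs (S − K): max(12.5, 0) = 12.5, max(-1, 0) = 0
Node 0 (S = 30): V_0 = e^(−0.06)·[0.5819·12.5000 + 0.4181·0.0000] = 6.8497

$6.85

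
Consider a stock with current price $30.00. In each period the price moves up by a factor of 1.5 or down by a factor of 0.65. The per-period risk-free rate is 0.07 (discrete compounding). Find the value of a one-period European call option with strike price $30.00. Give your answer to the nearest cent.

Risk-neutral probability p = (1 + 0.07 − 0.65)/(1.5 − 0.65) = 0.4200/0.8500 = 0.4941
Terminal stock prices: S_u = 45, S_d = 19.5
Terminal payoffs (S − K): max(15, 0) = 15, max(-10.5, 0) = 0
Node 0 (S = 30): V_0 = 1/1.07·[0.4941·15.0000 + 0.5059·0.0000] = 6.9269

$6.93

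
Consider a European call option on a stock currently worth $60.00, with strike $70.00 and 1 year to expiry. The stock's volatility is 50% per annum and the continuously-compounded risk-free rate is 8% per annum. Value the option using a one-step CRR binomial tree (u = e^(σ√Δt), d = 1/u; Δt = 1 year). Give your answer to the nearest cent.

$12.21

CRR parameters: u = e^(σ√Δt) = e^(0.5·√1) = 1.6487, d = 1/u = 0.6065
Per-period rate: rΔt = 0.08·1 = 0.08, so R = e^0.08 = 1.0833
Risk-neutral probability p = (e^0.08 − 0.6065)/(1.6487 − 0.6065) = 0.4768/1.0422 = 0.4575
Terminal stock prices: S_u = 98.92, S_d = 36.39
Terminal payoffs (S − K): max(28.92, 0) = 28.92, max(-33.61, 0) = 0
Node 0 (S = 60): V_0 = e^(−0.08)·[0.4575·28.9233 + 0.5425·0.0000] = 12.2139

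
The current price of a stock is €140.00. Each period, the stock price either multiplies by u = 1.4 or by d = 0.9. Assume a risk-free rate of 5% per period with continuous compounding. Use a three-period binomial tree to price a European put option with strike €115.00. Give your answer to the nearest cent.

€3.78

Risk-neutral probability p = (e^0.05 − 0.9)/(1.4 − 0.9) = 0.1513/0.5000 = 0.3025
Terminal stock prices: S_uuu = 384.2, S_uud = 247, S_udd = 158.8, S_ddd = 102.1
Terminal payoffs (K − S): max(-269.2, 0) = 0, max(-132, 0) = 0, max(-43.76, 0) = 0, max(12.94, 0) = 12.94
Node uu (S = 274.4): V_uu = e^(−0.05)·[0.3025·0.0000 + 0.6975·0.0000] = 0.0000
Node ud (S = 176.4): V_ud = e^(−0.05)·[0.3025·0.0000 + 0.6975·0.0000] = 0.0000
Node dd (S = 113.4): V_dd = e^(−0.05)·[0.3025·0.0000 + 0.6975·12.9400] = 8.5849
Node u (S = 196): V_u = e^(−0.05)·[0.3025·0.0000 + 0.6975·0.0000] = 0.0000
Node d (S = 126): V_d = e^(−0.05)·[0.3025·0.0000 + 0.6975·8.5849] = 5.6956
Node 0 (S = 140): V_0 = e^(−0.05)·[0.3025·0.0000 + 0.6975·5.6956] = 3.7787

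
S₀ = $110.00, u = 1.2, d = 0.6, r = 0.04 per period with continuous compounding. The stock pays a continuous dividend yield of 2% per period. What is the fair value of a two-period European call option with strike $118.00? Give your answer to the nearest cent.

Per-period risk-free factor R = e^0.04 = 1.0408; dividend-adjusted growth = e^(0.04−0.02) = 1.0202.
Risk-neutral probability p = (1.0202 − 0.6)/(1.2 − 0.6) = 0.4202/0.6000 = 0.7003
Terminal stock prices: S_uu = 158.4, S_ud = 79.2, S_dd = 39.6
Terminal payoffs (S − K): max(40.4, 0) = 40.4, max(-38.8, 0) = 0, max(-78.4, 0) = 0
Node u (S = 132): V_u = e^(−0.04)·[0.7003·40.4000 + 0.2997·0.0000] = 27.1842
Node d (S = 66): V_d = e^(−0.04)·[0.7003·0.0000 + 0.2997·0.0000] = 0.0000
Node 0 (S = 110): V_0 = e^(−0.04)·[0.7003·27.1842 + 0.2997·0.0000] = 18.2915

$18.29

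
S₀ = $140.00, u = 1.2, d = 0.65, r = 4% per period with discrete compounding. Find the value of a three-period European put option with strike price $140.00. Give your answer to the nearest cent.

Risk-neutral probability p = (1 + 0.04 − 0.65)/(1.2 − 0.65) = 0.3900/0.5500 = 0.7091
Terminal stock prices: S_uuu = 241.9, S_uud = 131, S_udd = 70.98, S_ddd = 38.45
Terminal payoffs (K − S): max(-101.9, 0) = 0, max(8.96, 0) = 8.96, max(69.02, 0) = 69.02, max(101.6, 0) = 101.6
Node uu (S = 201.6): V_uu = 1/1.04·[0.7091·0.0000 + 0.2909·8.9600] = 2.5063
Node ud (S = 109.2): V_ud = 1/1.04·[0.7091·8.9600 + 0.2909·69.0200] = 25.4154
Node dd (S = 59.15): V_dd = 1/1.04·[0.7091·69.0200 + 0.2909·101.5525] = 75.4654
Node u (S = 168): V_u = 1/1.04·[0.7091·2.5063 + 0.2909·25.4154] = 8.8180
Node d (S = 91): V_d = 1/1.04·[0.7091·25.4154 + 0.2909·75.4654] = 38.4379
Node 0 (S = 140): V_0 = 1/1.04·[0.7091·8.8180 + 0.2909·38.4379] = 16.7641

$16.76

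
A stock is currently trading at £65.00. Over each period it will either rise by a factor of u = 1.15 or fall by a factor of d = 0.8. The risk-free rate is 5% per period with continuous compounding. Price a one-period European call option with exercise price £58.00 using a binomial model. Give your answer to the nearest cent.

Risk-neutral probability p = (e^0.05 − 0.8)/(1.15 − 0.8) = 0.2513/0.3500 = 0.7179
Terminal stock prices: S_u = 74.75, S_d = 52
Terminal payoffs (S − K): max(16.75, 0) = 16.75, max(-6, 0) = 0
Node 0 (S = 65): V_0 = e^(−0.05)·[0.7179·16.7500 + 0.2821·0.0000] = 11.4386

£11.44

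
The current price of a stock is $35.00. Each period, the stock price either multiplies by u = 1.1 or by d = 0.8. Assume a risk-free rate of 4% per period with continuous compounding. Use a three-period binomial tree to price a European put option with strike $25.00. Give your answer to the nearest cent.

Risk-neutral probability p = (e^0.04 − 0.8)/(1.1 − 0.8) = 0.2408/0.3000 = 0.8027
Terminal stock prices: S_uuu = 46.59, S_uud = 33.88, S_udd = 24.64, S_ddd = 17.92
Terminal payoffs (K − S): max(-21.59, 0) = 0, max(-8.88, 0) = 0, max(0.36, 0) = 0.36, max(7.08, 0) = 7.08
Node uu (S = 42.35): V_uu = e^(−0.04)·[0.8027·0.0000 + 0.1973·0.0000] = 0.0000
Node ud (S = 30.8): V_ud = e^(−0.04)·[0.8027·0.0000 + 0.1973·0.3600] = 0.0682
Node dd (S = 22.4): V_dd = e^(−0.04)·[0.8027·0.3600 + 0.1973·7.0800] = 1.6197
Node u (S = 38.5): V_u = e^(−0.04)·[0.8027·0.0000 + 0.1973·0.0682] = 0.0129
Node d (S = 28): V_d = e^(−0.04)·[0.8027·0.0682 + 0.1973·1.6197] = 0.3597
Node 0 (S = 35): V_0 = e^(−0.04)·[0.8027·0.0129 + 0.1973·0.3597] = 0.0782

$0.08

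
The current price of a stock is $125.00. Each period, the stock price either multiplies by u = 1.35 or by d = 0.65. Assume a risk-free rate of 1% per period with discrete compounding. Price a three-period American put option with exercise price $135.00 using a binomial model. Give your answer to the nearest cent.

$34.01

Risk-neutral probability p = (1 + 0.01 − 0.65)/(1.35 − 0.65) = 0.3600/0.7000 = 0.5143
Terminal stock prices: S_uuu = 307.5, S_uud = 148.1, S_udd = 71.3, S_ddd = 34.33
Terminal payoffs (K − S): max(-172.5, 0) = 0, max(-13.08, 0) = 0, max(63.7, 0) = 63.7, max(100.7, 0) = 100.7
Node uu (S = 227.8): continuation = 1/1.01·[0.5143·0.0000 + 0.4857·0.0000] = 0.0000; exercise value = 0.0000 ≤ continuation, so V_uu = 0.0000
Node ud (S = 109.7): continuation = 1/1.01·[0.5143·0.0000 + 0.4857·63.7031] = 30.6352; exercise value = 25.3125 ≤ continuation, so V_ud = 30.6352
Node dd (S = 52.81): continuation = 1/1.01·[0.5143·63.7031 + 0.4857·100.6719] = 80.8509; exercise value = 82.1875 > continuation, so V_dd = 82.1875 (exercise)
Node u (S = 168.8): continuation = 1/1.01·[0.5143·0.0000 + 0.4857·30.6352] = 14.7326; exercise value = 0.0000 ≤ continuation, so V_u = 14.7326
Node d (S = 81.25): continuation = 1/1.01·[0.5143·30.6352 + 0.4857·82.1875] = 55.1236; exercise value = 53.7500 ≤ continuation, so V_d = 55.1236
Node 0 (S = 125): continuation = 1/1.01·[0.5143·14.7326 + 0.4857·55.1236] = 34.0110; exercise value = 10.0000 ≤ continuation, so V_0 = 34.0110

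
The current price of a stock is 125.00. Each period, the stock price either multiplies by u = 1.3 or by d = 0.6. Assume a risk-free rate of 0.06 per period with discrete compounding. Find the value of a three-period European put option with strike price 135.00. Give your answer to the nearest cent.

21.62

Risk-neutral probability p = (1 + 0.06 − 0.6)/(1.3 − 0.6) = 0.4600/0.7000 = 0.6571
Terminal stock prices: S_uuu = 274.6, S_uud = 126.8, S_udd = 58.5, S_ddd = 27
Terminal payoffs (K − S): max(-139.6, 0) = 0, max(8.25, 0) = 8.25, max(76.5, 0) = 76.5, max(108, 0) = 108
Node uu (S = 211.3): V_uu = 1/1.06·[0.6571·0.0000 + 0.3429·8.2500] = 2.6685
Node ud (S = 97.5): V_ud = 1/1.06·[0.6571·8.2500 + 0.3429·76.5000] = 29.8585
Node dd (S = 45): V_dd = 1/1.06·[0.6571·76.5000 + 0.3429·108.0000] = 82.3585
Node u (S = 162.5): V_u = 1/1.06·[0.6571·2.6685 + 0.3429·29.8585] = 11.3120
Node d (S = 75): V_d = 1/1.06·[0.6571·29.8585 + 0.3429·82.3585] = 45.1495
Node 0 (S = 125): V_0 = 1/1.06·[0.6571·11.3120 + 0.3429·45.1495] = 21.6165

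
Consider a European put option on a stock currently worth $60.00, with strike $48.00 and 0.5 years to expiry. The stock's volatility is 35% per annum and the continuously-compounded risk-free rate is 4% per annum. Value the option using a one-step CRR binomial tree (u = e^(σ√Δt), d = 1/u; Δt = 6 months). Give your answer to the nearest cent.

$0.59

CRR parameters: u = e^(σ√Δt) = e^(0.35·√0.5) = 1.2808, d = 1/u = 0.7808
Per-period rate: rΔt = 0.04·0.5 = 0.02, so R = e^0.02 = 1.0202
Risk-neutral probability p = (e^0.02 − 0.7808)/(1.2808 − 0.7808) = 0.2394/0.5000 = 0.4788
Terminal stock prices: S_u = 76.85, S_d = 46.85
Terminal payoffs (K − S): max(-28.85, 0) = 0, max(1.154, 0) = 1.154
Node 0 (S = 60): V_0 = e^(−0.02)·[0.4788·0.0000 + 0.5212·1.1544] = 0.5897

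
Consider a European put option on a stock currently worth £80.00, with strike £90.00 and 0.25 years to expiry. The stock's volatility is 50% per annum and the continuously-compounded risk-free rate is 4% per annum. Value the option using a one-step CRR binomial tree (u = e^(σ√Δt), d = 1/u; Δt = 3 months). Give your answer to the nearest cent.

CRR parameters: u = e^(σ√Δt) = e^(0.5·√0.25) = 1.2840, d = 1/u = 0.7788
Per-period rate: rΔt = 0.04·0.25 = 0.01, so R = e^0.01 = 1.0101
Risk-neutral probability p = (e^0.01 − 0.7788)/(1.2840 − 0.7788) = 0.2312/0.5052 = 0.4577
Terminal stock prices: S_u = 102.7, S_d = 62.3
Terminal payoffs (K − S): max(-12.72, 0) = 0, max(27.7, 0) = 27.7
Node 0 (S = 80): V_0 = e^(−0.01)·[0.4577·0.0000 + 0.5423·27.6959] = 14.8696

£14.87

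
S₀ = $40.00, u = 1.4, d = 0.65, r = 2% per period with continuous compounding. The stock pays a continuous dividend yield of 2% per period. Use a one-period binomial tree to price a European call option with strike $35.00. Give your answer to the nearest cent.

$9.61

Per-period risk-free factor R = e^0.02 = 1.0202; dividend-adjusted growth = e^(0.02−0.02) = 1.0000.
Risk-neutral probability p = (1.0000 − 0.65)/(1.4 − 0.65) = 0.3500/0.7500 = 0.4667
Terminal stock prices: S_u = 56, S_d = 26
Terminal payoffs (S − K): max(21, 0) = 21, max(-9, 0) = 0
Node 0 (S = 40): V_0 = e^(−0.02)·[0.4667·21.0000 + 0.5333·0.0000] = 9.6059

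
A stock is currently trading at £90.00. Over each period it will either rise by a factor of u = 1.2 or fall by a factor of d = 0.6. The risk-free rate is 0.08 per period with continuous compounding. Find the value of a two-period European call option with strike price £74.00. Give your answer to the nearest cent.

Risk-neutral probability p = (e^0.08 − 0.6)/(1.2 − 0.6) = 0.4833/0.6000 = 0.8055
Terminal stock prices: S_uu = 129.6, S_ud = 64.8, S_dd = 32.4
Terminal payoffs (S − K): max(55.6, 0) = 55.6, max(-9.2, 0) = 0, max(-41.6, 0) = 0
Node u (S = 108): V_u = e^(−0.08)·[0.8055·55.6000 + 0.1945·0.0000] = 41.3414
Node d (S = 54): V_d = e^(−0.08)·[0.8055·0.0000 + 0.1945·0.0000] = 0.0000
Node 0 (S = 90): V_0 = e^(−0.08)·[0.8055·41.3414 + 0.1945·0.0000] = 30.7394

£30.74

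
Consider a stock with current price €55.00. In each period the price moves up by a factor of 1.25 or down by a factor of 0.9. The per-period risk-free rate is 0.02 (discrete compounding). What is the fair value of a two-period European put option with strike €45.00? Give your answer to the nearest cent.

Risk-neutral probability p = (1 + 0.02 − 0.9)/(1.25 − 0.9) = 0.1200/0.3500 = 0.3429
Terminal stock prices: S_uu = 85.94, S_ud = 61.88, S_dd = 44.55
Terminal payoffs (K − S): max(-40.94, 0) = 0, max(-16.88, 0) = 0, max(0.45, 0) = 0.45
Node u (S = 68.75): V_u = 1/1.02·[0.3429·0.0000 + 0.6571·0.0000] = 0.0000
Node d (S = 49.5): V_d = 1/1.02·[0.3429·0.0000 + 0.6571·0.4500] = 0.2899
Node 0 (S = 55): V_0 = 1/1.02·[0.3429·0.0000 + 0.6571·0.2899] = 0.1868

€0.19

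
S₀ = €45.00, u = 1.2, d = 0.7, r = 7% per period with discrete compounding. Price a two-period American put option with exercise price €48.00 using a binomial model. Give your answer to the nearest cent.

€5.72

Risk-neutral probability p = (1 + 0.07 − 0.7)/(1.2 − 0.7) = 0.3700/0.5000 = 0.7400
Terminal stock prices: S_uu = 64.8, S_ud = 37.8, S_dd = 22.05
Terminal payoffs (K − S): max(-16.8, 0) = 0, max(10.2, 0) = 10.2, max(25.95, 0) = 25.95
Node u (S = 54): continuation = 1/1.07·[0.7400·0.0000 + 0.2600·10.2000] = 2.4785; exercise value = 0.0000 ≤ continuation, so V_u = 2.4785
Node d (S = 31.5): continuation = 1/1.07·[0.7400·10.2000 + 0.2600·25.9500] = 13.3598; exercise value = 16.5000 > continuation, so V_d = 16.5000 (exercise)
Node 0 (S = 45): continuation = 1/1.07·[0.7400·2.4785 + 0.2600·16.5000] = 5.7235; exercise value = 3.0000 ≤ continuation, so V_0 = 5.7235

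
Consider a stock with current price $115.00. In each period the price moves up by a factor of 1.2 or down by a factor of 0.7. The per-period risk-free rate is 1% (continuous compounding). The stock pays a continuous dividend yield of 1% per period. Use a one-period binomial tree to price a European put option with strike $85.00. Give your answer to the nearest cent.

$1.78

Per-period risk-free factor R = e^0.01 = 1.0101; dividend-adjusted growth = e^(0.01−0.01) = 1.0000.
Risk-neutral probability p = (1.0000 − 0.7)/(1.2 − 0.7) = 0.3000/0.5000 = 0.6000
Terminal stock prices: S_u = 138, S_d = 80.5
Terminal payoffs (K − S): max(-53, 0) = 0, max(4.5, 0) = 4.5
Node 0 (S = 115): V_0 = e^(−0.01)·[0.6000·0.0000 + 0.4000·4.5000] = 1.7821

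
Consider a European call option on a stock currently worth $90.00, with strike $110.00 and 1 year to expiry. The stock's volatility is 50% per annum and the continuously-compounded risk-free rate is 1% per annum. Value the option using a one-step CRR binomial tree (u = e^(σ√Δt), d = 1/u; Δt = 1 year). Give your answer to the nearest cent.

CRR parameters: u = e^(σ√Δt) = e^(0.5·√1) = 1.6487, d = 1/u = 0.6065
Per-period rate: rΔt = 0.01·1 = 0.01, so R = e^0.01 = 1.0101
Risk-neutral probability p = (e^0.01 − 0.6065)/(1.6487 − 0.6065) = 0.4035/1.0422 = 0.3872
Terminal stock prices: S_u = 148.4, S_d = 54.59
Terminal payoffs (S − K): max(38.38, 0) = 38.38, max(-55.41, 0) = 0
Node 0 (S = 90): V_0 = e^(−0.01)·[0.3872·38.3849 + 0.6128·0.0000] = 14.7141

$14.71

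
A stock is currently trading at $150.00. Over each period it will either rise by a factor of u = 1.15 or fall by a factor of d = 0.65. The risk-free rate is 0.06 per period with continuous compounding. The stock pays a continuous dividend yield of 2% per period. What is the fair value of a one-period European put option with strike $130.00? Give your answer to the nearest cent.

Per-period risk-free factor R = e^0.06 = 1.0618; dividend-adjusted growth = e^(0.06−0.02) = 1.0408.
Risk-neutral probability p = (1.0408 − 0.65)/(1.15 − 0.65) = 0.3908/0.5000 = 0.7816
Terminal stock prices: S_u = 172.5, S_d = 97.5
Terminal payoffs (K − S): max(-42.5, 0) = 0, max(32.5, 0) = 32.5
Node 0 (S = 150): V_0 = e^(−0.06)·[0.7816·0.0000 + 0.2184·32.5000] = 6.6840

$6.68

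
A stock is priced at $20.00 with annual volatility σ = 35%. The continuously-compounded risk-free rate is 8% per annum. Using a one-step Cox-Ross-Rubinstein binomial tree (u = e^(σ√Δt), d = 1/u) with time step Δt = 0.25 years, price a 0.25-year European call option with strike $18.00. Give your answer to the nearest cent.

$2.93

CRR parameters: u = e^(σ√Δt) = e^(0.35·√0.25) = 1.1912, d = 1/u = 0.8395
Per-period rate: rΔt = 0.08·0.25 = 0.02, so R = e^0.02 = 1.0202
Risk-neutral probability p = (e^0.02 − 0.8395)/(1.1912 − 0.8395) = 0.1807/0.3518 = 0.5138
Terminal stock prices: S_u = 23.82, S_d = 16.79
Terminal payoffs (S − K): max(5.825, 0) = 5.825, max(-1.211, 0) = 0
Node 0 (S = 20): V_0 = e^(−0.02)·[0.5138·5.8249 + 0.4862·0.0000] = 2.9335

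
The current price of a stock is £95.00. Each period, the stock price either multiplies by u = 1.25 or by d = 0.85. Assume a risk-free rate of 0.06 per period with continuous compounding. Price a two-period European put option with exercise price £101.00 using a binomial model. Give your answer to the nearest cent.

Risk-neutral probability p = (e^0.06 − 0.85)/(1.25 − 0.85) = 0.2118/0.4000 = 0.5296
Terminal stock prices: S_uu = 148.4, S_ud = 100.9, S_dd = 68.64
Terminal payoffs (K − S): max(-47.44, 0) = 0, max(0.0625, 0) = 0.0625, max(32.36, 0) = 32.36
Node u (S = 118.8): V_u = e^(−0.06)·[0.5296·0.0000 + 0.4704·0.0625] = 0.0277
Node d (S = 80.75): V_d = e^(−0.06)·[0.5296·0.0625 + 0.4704·32.3625] = 14.3682
Node 0 (S = 95): V_0 = e^(−0.06)·[0.5296·0.0277 + 0.4704·14.3682] = 6.3791

£6.38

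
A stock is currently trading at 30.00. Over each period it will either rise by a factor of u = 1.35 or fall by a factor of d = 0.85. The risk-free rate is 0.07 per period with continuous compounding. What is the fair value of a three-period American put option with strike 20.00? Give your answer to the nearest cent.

0.22

Risk-neutral probability p = (e^0.07 − 0.85)/(1.35 − 0.85) = 0.2225/0.5000 = 0.4450
Terminal stock prices: S_uuu = 73.81, S_uud = 46.47, S_udd = 29.26, S_ddd = 18.42
Terminal payoffs (K − S): max(-53.81, 0) = 0, max(-26.47, 0) = 0, max(-9.261, 0) = 0, max(1.576, 0) = 1.576
Node uu (S = 54.68): continuation = e^(−0.07)·[0.4450·0.0000 + 0.5550·0.0000] = 0.0000; exercise value = 0.0000 ≤ continuation, so V_uu = 0.0000
Node ud (S = 34.42): continuation = e^(−0.07)·[0.4450·0.0000 + 0.5550·0.0000] = 0.0000; exercise value = 0.0000 ≤ continuation, so V_ud = 0.0000
Node dd (S = 21.67): continuation = e^(−0.07)·[0.4450·0.0000 + 0.5550·1.5763] = 0.8157; exercise value = 0.0000 ≤ continuation, so V_dd = 0.8157
Node u (S = 40.5): continuation = e^(−0.07)·[0.4450·0.0000 + 0.5550·0.0000] = 0.0000; exercise value = 0.0000 ≤ continuation, so V_u = 0.0000
Node d (S = 25.5): continuation = e^(−0.07)·[0.4450·0.0000 + 0.5550·0.8157] = 0.4221; exercise value = 0.0000 ≤ continuation, so V_d = 0.4221
Node 0 (S = 30): continuation = e^(−0.07)·[0.4450·0.0000 + 0.5550·0.4221] = 0.2184; exercise value = 0.0000 ≤ continuation, so V_0 = 0.2184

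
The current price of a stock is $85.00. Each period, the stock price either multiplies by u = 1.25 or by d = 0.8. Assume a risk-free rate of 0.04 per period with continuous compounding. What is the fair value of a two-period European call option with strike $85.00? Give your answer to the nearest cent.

Risk-neutral probability p = (e^0.04 − 0.8)/(1.25 − 0.8) = 0.2408/0.4500 = 0.5351
Terminal stock prices: S_uu = 132.8, S_ud = 85, S_dd = 54.4
Terminal payoffs (S − K): max(47.81, 0) = 47.81, max(0, 0) = 0, max(-30.6, 0) = 0
Node u (S = 106.2): V_u = e^(−0.04)·[0.5351·47.8125 + 0.4649·0.0000] = 24.5829
Node d (S = 68): V_d = e^(−0.04)·[0.5351·0.0000 + 0.4649·0.0000] = 0.0000
Node 0 (S = 85): V_0 = e^(−0.04)·[0.5351·24.5829 + 0.4649·0.0000] = 12.6393

$12.64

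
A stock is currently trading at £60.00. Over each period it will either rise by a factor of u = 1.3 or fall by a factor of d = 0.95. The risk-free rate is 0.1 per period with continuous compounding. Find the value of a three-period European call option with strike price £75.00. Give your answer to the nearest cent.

£8.85

Risk-neutral probability p = (e^0.1 − 0.95)/(1.3 − 0.95) = 0.1552/0.3500 = 0.4433
Terminal stock prices: S_uuu = 131.8, S_uud = 96.33, S_udd = 70.39, S_ddd = 51.44
Terminal payoffs (S − K): max(56.82, 0) = 56.82, max(21.33, 0) = 21.33, max(-4.605, 0) = 0, max(-23.56, 0) = 0
Node uu (S = 101.4): V_uu = e^(−0.1)·[0.4433·56.8200 + 0.5567·21.3300] = 33.5372
Node ud (S = 74.1): V_ud = e^(−0.1)·[0.4433·21.3300 + 0.5567·0.0000] = 8.5566
Node dd (S = 54.15): V_dd = e^(−0.1)·[0.4433·0.0000 + 0.5567·0.0000] = 0.0000
Node u (S = 78): V_u = e^(−0.1)·[0.4433·33.5372 + 0.5567·8.5566] = 17.7635
Node d (S = 57): V_d = e^(−0.1)·[0.4433·8.5566 + 0.5567·0.0000] = 3.4325
Node 0 (S = 60): V_0 = e^(−0.1)·[0.4433·17.7635 + 0.5567·3.4325] = 8.8548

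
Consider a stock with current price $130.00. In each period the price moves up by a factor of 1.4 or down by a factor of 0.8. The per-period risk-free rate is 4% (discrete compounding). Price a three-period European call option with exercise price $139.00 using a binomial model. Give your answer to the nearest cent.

$28.99

Risk-neutral probability p = (1 + 0.04 − 0.8)/(1.4 − 0.8) = 0.2400/0.6000 = 0.4000
Terminal stock prices: S_uuu = 356.7, S_uud = 203.8, S_udd = 116.5, S_ddd = 66.56
Terminal payoffs (S − K): max(217.7, 0) = 217.7, max(64.84, 0) = 64.84, max(-22.52, 0) = 0, max(-72.44, 0) = 0
Node uu (S = 254.8): V_uu = 1/1.04·[0.4000·217.7200 + 0.6000·64.8400] = 121.1462
Node ud (S = 145.6): V_ud = 1/1.04·[0.4000·64.8400 + 0.6000·0.0000] = 24.9385
Node dd (S = 83.2): V_dd = 1/1.04·[0.4000·0.0000 + 0.6000·0.0000] = 0.0000
Node u (S = 182): V_u = 1/1.04·[0.4000·121.1462 + 0.6000·24.9385] = 60.9822
Node d (S = 104): V_d = 1/1.04·[0.4000·24.9385 + 0.6000·0.0000] = 9.5917
Node 0 (S = 130): V_0 = 1/1.04·[0.4000·60.9822 + 0.6000·9.5917] = 28.9884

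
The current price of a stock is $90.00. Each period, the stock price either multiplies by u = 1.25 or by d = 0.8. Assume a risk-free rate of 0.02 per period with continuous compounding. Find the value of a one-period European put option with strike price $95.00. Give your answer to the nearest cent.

$11.51

Risk-neutral probability p = (e^0.02 − 0.8)/(1.25 − 0.8) = 0.2202/0.4500 = 0.4893
Terminal stock prices: S_u = 112.5, S_d = 72
Terminal payoffs (K − S): max(-17.5, 0) = 0, max(23, 0) = 23
Node 0 (S = 90): V_0 = e^(−0.02)·[0.4893·0.0000 + 0.5107·23.0000] = 11.5127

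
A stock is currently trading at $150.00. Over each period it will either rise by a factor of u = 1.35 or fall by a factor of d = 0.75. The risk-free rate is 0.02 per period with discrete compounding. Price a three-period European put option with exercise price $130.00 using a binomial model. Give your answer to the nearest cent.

$16.65

Risk-neutral probability p = (1 + 0.02 − 0.75)/(1.35 − 0.75) = 0.2700/0.6000 = 0.4500
Terminal stock prices: S_uuu = 369.1, S_uud = 205, S_udd = 113.9, S_ddd = 63.28
Terminal payoffs (K − S): max(-239.1, 0) = 0, max(-75.03, 0) = 0, max(16.09, 0) = 16.09, max(66.72, 0) = 66.72
Node uu (S = 273.4): V_uu = 1/1.02·[0.4500·0.0000 + 0.5500·0.0000] = 0.0000
Node ud (S = 151.9): V_ud = 1/1.02·[0.4500·0.0000 + 0.5500·16.0938] = 8.6780
Node dd (S = 84.38): V_dd = 1/1.02·[0.4500·16.0938 + 0.5500·66.7188] = 43.0760
Node u (S = 202.5): V_u = 1/1.02·[0.4500·0.0000 + 0.5500·8.6780] = 4.6793
Node d (S = 112.5): V_d = 1/1.02·[0.4500·8.6780 + 0.5500·43.0760] = 27.0558
Node 0 (S = 150): V_0 = 1/1.02·[0.4500·4.6793 + 0.5500·27.0558] = 16.6533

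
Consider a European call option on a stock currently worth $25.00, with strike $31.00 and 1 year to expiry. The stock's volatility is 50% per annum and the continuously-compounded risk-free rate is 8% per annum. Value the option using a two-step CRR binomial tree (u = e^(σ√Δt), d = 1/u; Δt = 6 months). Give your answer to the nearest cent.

CRR parameters: u = e^(σ√Δt) = e^(0.5·√0.5) = 1.4241, d = 1/u = 0.7022
Per-period rate: rΔt = 0.08·0.5 = 0.04, so R = e^0.04 = 1.0408
Risk-neutral probability p = (e^0.04 − 0.7022)/(1.4241 − 0.7022) = 0.3386/0.7219 = 0.4691
Terminal stock prices: S_uu = 50.7, S_ud = 25, S_dd = 12.33
Terminal payoffs (S − K): max(19.7, 0) = 19.7, max(-6, 0) = 0, max(-18.67, 0) = 0
Node u (S = 35.6): V_u = e^(−0.04)·[0.4691·19.7029 + 0.5309·0.0000] = 8.8793
Node d (S = 17.55): V_d = e^(−0.04)·[0.4691·0.0000 + 0.5309·0.0000] = 0.0000
Node 0 (S = 25): V_0 = e^(−0.04)·[0.4691·8.8793 + 0.5309·0.0000] = 4.0015

$4.00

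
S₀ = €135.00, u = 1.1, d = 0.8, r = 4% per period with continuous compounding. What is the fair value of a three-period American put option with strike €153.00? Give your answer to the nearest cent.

Risk-neutral probability p = (e^0.04 − 0.8)/(1.1 − 0.8) = 0.2408/0.3000 = 0.8027
Terminal stock prices: S_uuu = 179.7, S_uud = 130.7, S_udd = 95.04, S_ddd = 69.12
Terminal payoffs (K − S): max(-26.69, 0) = 0, max(22.32, 0) = 22.32, max(57.96, 0) = 57.96, max(83.88, 0) = 83.88
Node uu (S = 163.4): continuation = e^(−0.04)·[0.8027·0.0000 + 0.1973·22.3200] = 4.2310; exercise value = 0.0000 ≤ continuation, so V_uu = 4.2310
Node ud (S = 118.8): continuation = e^(−0.04)·[0.8027·22.3200 + 0.1973·57.9600] = 28.2008; exercise value = 34.2000 > continuation, so V_ud = 34.2000 (exercise)
Node dd (S = 86.4): continuation = e^(−0.04)·[0.8027·57.9600 + 0.1973·83.8800] = 60.6008; exercise value = 66.6000 > continuation, so V_dd = 66.6000 (exercise)
Node u (S = 148.5): continuation = e^(−0.04)·[0.8027·4.2310 + 0.1973·34.2000] = 9.7461; exercise value = 4.5000 ≤ continuation, so V_u = 9.7461
Node d (S = 108): continuation = e^(−0.04)·[0.8027·34.2000 + 0.1973·66.6000] = 39.0008; exercise value = 45.0000 > continuation, so V_d = 45.0000 (exercise)
Node 0 (S = 135): continuation = e^(−0.04)·[0.8027·9.7461 + 0.1973·45.0000] = 16.0467; exercise value = 18.0000 > continuation, so V_0 = 18.0000 (exercise)

€18.00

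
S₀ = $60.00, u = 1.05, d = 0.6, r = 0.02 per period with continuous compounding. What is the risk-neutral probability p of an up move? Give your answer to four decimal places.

p = 0.9338

Risk-neutral probability p = (e^0.02 − 0.6)/(1.05 − 0.6) = 0.4202/0.4500 = 0.9338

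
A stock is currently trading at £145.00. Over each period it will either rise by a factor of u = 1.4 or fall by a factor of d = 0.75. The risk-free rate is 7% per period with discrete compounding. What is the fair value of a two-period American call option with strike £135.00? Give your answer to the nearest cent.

Risk-neutral probability p = (1 + 0.07 − 0.75)/(1.4 − 0.75) = 0.3200/0.6500 = 0.4923
Terminal stock prices: S_uu = 284.2, S_ud = 152.2, S_dd = 81.56
Terminal payoffs (S − K): max(149.2, 0) = 149.2, max(17.25, 0) = 17.25, max(-53.44, 0) = 0
Node u (S = 203): continuation = 1/1.07·[0.4923·149.2000 + 0.5077·17.2500] = 76.8318; exercise value = 68.0000 ≤ continuation, so V_u = 76.8318
Node d (S = 108.8): continuation = 1/1.07·[0.4923·17.2500 + 0.5077·0.0000] = 7.9367; exercise value = 0.0000 ≤ continuation, so V_d = 7.9367
Node 0 (S = 145): continuation = 1/1.07·[0.4923·76.8318 + 0.5077·7.9367] = 39.1162; exercise value = 10.0000 ≤ continuation, so V_0 = 39.1162

£39.12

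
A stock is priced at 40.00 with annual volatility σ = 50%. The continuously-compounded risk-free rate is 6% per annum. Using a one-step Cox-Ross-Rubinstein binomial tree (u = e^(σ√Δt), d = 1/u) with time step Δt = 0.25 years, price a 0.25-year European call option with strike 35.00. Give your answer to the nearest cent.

7.54

CRR parameters: u = e^(σ√Δt) = e^(0.5·√0.25) = 1.2840, d = 1/u = 0.7788
Per-period rate: rΔt = 0.06·0.25 = 0.015, so R = e^0.015 = 1.0151
Risk-neutral probability p = (e^0.015 − 0.7788)/(1.2840 − 0.7788) = 0.2363/0.5052 = 0.4677
Terminal stock prices: S_u = 51.36, S_d = 31.15
Terminal payoffs (S − K): max(16.36, 0) = 16.36, max(-3.848, 0) = 0
Node 0 (S = 40): V_0 = e^(−0.015)·[0.4677·16.3610 + 0.5323·0.0000] = 7.5387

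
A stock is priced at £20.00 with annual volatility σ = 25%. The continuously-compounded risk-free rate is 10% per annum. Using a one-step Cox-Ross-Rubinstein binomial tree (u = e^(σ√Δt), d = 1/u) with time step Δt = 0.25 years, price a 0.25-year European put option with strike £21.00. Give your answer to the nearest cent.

£1.41

CRR parameters: u = e^(σ√Δt) = e^(0.25·√0.25) = 1.1331, d = 1/u = 0.8825
Per-period rate: rΔt = 0.1·0.25 = 0.025, so R = e^0.025 = 1.0253
Risk-neutral probability p = (e^0.025 − 0.8825)/(1.1331 − 0.8825) = 0.1428/0.2507 = 0.5698
Terminal stock prices: S_u = 22.66, S_d = 17.65
Terminal payoffs (K − S): max(-1.663, 0) = 0, max(3.35, 0) = 3.35
Node 0 (S = 20): V_0 = e^(−0.025)·[0.5698·0.0000 + 0.4302·3.3501] = 1.4057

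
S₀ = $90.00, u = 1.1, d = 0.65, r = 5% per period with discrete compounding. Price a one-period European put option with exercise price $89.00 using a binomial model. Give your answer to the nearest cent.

$3.23

Risk-neutral probability p = (1 + 0.05 − 0.65)/(1.1 − 0.65) = 0.4000/0.4500 = 0.8889
Terminal stock prices: S_u = 99, S_d = 58.5
Terminal payoffs (K − S): max(-10, 0) = 0, max(30.5, 0) = 30.5
Node 0 (S = 90): V_0 = 1/1.05·[0.8889·0.0000 + 0.1111·30.5000] = 3.2275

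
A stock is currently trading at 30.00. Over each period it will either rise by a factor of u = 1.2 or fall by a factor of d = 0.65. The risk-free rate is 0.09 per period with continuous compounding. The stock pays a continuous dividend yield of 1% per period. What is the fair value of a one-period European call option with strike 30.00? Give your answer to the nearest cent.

4.32

Per-period risk-free factor R = e^0.09 = 1.0942; dividend-adjusted growth = e^(0.09−0.01) = 1.0833.
Risk-neutral probability p = (1.0833 − 0.65)/(1.2 − 0.65) = 0.4333/0.5500 = 0.7878
Terminal stock prices: S_u = 36, S_d = 19.5
Terminal payoffs (S − K): max(6, 0) = 6, max(-10.5, 0) = 0
Node 0 (S = 30): V_0 = e^(−0.09)·[0.7878·6.0000 + 0.2122·0.0000] = 4.3199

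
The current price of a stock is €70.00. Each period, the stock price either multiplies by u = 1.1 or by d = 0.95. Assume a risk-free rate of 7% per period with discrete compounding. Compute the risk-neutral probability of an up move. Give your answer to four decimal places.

p = 0.8000

Risk-neutral probability p = (1 + 0.07 − 0.95)/(1.1 − 0.95) = 0.1200/0.1500 = 0.8000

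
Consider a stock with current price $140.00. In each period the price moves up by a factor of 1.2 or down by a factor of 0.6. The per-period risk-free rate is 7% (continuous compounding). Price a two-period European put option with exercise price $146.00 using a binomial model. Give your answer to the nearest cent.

Risk-neutral probability p = (e^0.07 − 0.6)/(1.2 − 0.6) = 0.4725/0.6000 = 0.7875
Terminal stock prices: S_uu = 201.6, S_ud = 100.8, S_dd = 50.4
Terminal payoffs (K − S): max(-55.6, 0) = 0, max(45.2, 0) = 45.2, max(95.6, 0) = 95.6
Node u (S = 168): V_u = e^(−0.07)·[0.7875·0.0000 + 0.2125·45.2000] = 8.9551
Node d (S = 84): V_d = e^(−0.07)·[0.7875·45.2000 + 0.2125·95.6000] = 52.1295
Node 0 (S = 140): V_0 = e^(−0.07)·[0.7875·8.9551 + 0.2125·52.1295] = 16.9034

$16.90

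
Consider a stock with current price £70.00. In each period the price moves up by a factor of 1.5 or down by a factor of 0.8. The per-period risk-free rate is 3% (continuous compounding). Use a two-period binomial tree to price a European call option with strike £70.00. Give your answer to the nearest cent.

Risk-neutral probability p = (e^0.03 − 0.8)/(1.5 − 0.8) = 0.2305/0.7000 = 0.3292
Terminal stock prices: S_uu = 157.5, S_ud = 84, S_dd = 44.8
Terminal payoffs (S − K): max(87.5, 0) = 87.5, max(14, 0) = 14, max(-25.2, 0) = 0
Node u (S = 105): V_u = e^(−0.03)·[0.3292·87.5000 + 0.6708·14.0000] = 37.0688
Node d (S = 56): V_d = e^(−0.03)·[0.3292·14.0000 + 0.6708·0.0000] = 4.4729
Node 0 (S = 70): V_0 = e^(−0.03)·[0.3292·37.0688 + 0.6708·4.4729] = 14.7548

£14.75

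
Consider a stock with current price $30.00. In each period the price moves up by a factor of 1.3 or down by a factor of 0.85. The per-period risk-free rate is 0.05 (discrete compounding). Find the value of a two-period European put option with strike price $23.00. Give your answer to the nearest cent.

$0.37

Risk-neutral probability p = (1 + 0.05 − 0.85)/(1.3 − 0.85) = 0.2000/0.4500 = 0.4444
Terminal stock prices: S_uu = 50.7, S_ud = 33.15, S_dd = 21.67
Terminal payoffs (K − S): max(-27.7, 0) = 0, max(-10.15, 0) = 0, max(1.325, 0) = 1.325
Node u (S = 39): V_u = 1/1.05·[0.4444·0.0000 + 0.5556·0.0000] = 0.0000
Node d (S = 25.5): V_d = 1/1.05·[0.4444·0.0000 + 0.5556·1.3250] = 0.7011
Node 0 (S = 30): V_0 = 1/1.05·[0.4444·0.0000 + 0.5556·0.7011] = 0.3709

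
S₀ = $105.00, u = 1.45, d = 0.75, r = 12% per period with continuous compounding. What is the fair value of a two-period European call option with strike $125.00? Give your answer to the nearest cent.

$21.91

Risk-neutral probability p = (e^0.12 − 0.75)/(1.45 − 0.75) = 0.3775/0.7000 = 0.5393
Terminal stock prices: S_uu = 220.8, S_ud = 114.2, S_dd = 59.06
Terminal payoffs (S − K): max(95.76, 0) = 95.76, max(-10.81, 0) = 0, max(-65.94, 0) = 0
Node u (S = 152.2): V_u = e^(−0.12)·[0.5393·95.7625 + 0.4607·0.0000] = 45.8032
Node d (S = 78.75): V_d = e^(−0.12)·[0.5393·0.0000 + 0.4607·0.0000] = 0.0000
Node 0 (S = 105): V_0 = e^(−0.12)·[0.5393·45.8032 + 0.4607·0.0000] = 21.9076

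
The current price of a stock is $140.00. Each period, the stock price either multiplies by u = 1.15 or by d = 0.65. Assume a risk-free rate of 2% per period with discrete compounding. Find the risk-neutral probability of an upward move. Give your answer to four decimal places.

Risk-neutral probability p = (1 + 0.02 − 0.65)/(1.15 − 0.65) = 0.3700/0.5000 = 0.7400

p = 0.7400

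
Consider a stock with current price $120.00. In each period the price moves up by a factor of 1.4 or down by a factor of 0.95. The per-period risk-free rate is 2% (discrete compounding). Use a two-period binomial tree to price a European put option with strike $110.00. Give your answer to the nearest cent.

$1.17

Risk-neutral probability p = (1 + 0.02 − 0.95)/(1.4 − 0.95) = 0.0700/0.4500 = 0.1556
Terminal stock prices: S_uu = 235.2, S_ud = 159.6, S_dd = 108.3
Terminal payoffs (K − S): max(-125.2, 0) = 0, max(-49.6, 0) = 0, max(1.7, 0) = 1.7
Node u (S = 168): V_u = 1/1.02·[0.1556·0.0000 + 0.8444·0.0000] = 0.0000
Node d (S = 114): V_d = 1/1.02·[0.1556·0.0000 + 0.8444·1.7000] = 1.4074
Node 0 (S = 120): V_0 = 1/1.02·[0.1556·0.0000 + 0.8444·1.4074] = 1.1652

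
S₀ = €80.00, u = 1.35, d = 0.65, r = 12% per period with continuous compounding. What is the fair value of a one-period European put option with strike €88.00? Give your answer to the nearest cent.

Risk-neutral probability p = (e^0.12 − 0.65)/(1.35 − 0.65) = 0.4775/0.7000 = 0.6821
Terminal stock prices: S_u = 108, S_d = 52
Terminal payoffs (K − S): max(-20, 0) = 0, max(36, 0) = 36
Node 0 (S = 80): V_0 = e^(−0.12)·[0.6821·0.0000 + 0.3179·36.0000] = 10.1490

€10.15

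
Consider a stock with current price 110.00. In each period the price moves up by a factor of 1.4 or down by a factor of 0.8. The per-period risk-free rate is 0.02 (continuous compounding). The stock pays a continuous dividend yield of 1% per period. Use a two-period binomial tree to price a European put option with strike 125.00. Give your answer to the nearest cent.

Per-period risk-free factor R = e^0.02 = 1.0202; dividend-adjusted growth = e^(0.02−0.01) = 1.0101.
Risk-neutral probability p = (1.0101 − 0.8)/(1.4 − 0.8) = 0.2101/0.6000 = 0.3501
Terminal stock prices: S_uu = 215.6, S_ud = 123.2, S_dd = 70.4
Terminal payoffs (K − S): max(-90.6, 0) = 0, max(1.8, 0) = 1.8, max(54.6, 0) = 54.6
Node u (S = 154): V_u = e^(−0.02)·[0.3501·0.0000 + 0.6499·1.8000] = 1.1467
Node d (S = 88): V_d = e^(−0.02)·[0.3501·1.8000 + 0.6499·54.6000] = 35.4004
Node 0 (S = 110): V_0 = e^(−0.02)·[0.3501·1.1467 + 0.6499·35.4004] = 22.9452

22.95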